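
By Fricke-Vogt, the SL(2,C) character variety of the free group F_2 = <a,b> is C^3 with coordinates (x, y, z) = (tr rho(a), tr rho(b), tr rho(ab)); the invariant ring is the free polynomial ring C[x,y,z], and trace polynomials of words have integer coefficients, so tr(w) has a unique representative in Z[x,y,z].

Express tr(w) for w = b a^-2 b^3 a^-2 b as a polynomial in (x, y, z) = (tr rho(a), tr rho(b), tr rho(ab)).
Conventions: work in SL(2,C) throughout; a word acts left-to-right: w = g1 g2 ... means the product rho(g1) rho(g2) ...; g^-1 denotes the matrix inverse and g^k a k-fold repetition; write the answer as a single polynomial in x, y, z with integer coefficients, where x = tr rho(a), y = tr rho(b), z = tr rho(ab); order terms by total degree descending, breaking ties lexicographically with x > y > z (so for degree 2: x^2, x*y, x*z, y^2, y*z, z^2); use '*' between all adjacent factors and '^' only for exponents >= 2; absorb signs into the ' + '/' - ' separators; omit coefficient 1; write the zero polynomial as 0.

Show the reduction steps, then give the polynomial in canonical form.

x^4*y^5 - 2*x^3*y^4*z - 3*x^4*y^3 - 2*x^2*y^5 + x^2*y^3*z^2 + 4*x^3*y^2*z + 2*x*y^4*z + 2*x^4*y + 8*x^2*y^3 - x^2*y*z^2 + y^5 - x^3*z - 6*x*y^2*z - 7*x^2*y - 5*y^3 + 2*x*z + 5*y

tr(b^2) = tr(b) tr(b) - tr(1)   [square of b] = y^2 - 2
tr(b^3) = tr(b) tr(b^2) - tr(b)   [square of b] = y^3 - 3*y
next, tr(b^4) = tr(b) tr(b^3) - tr(b^2)   [square of b] = y^4 - 4*y^2 + 2
and tr(b^5) = tr(b) tr(b^4) - tr(b^3)   [square of b] = y^5 - 5*y^3 + 5*y
next, tr(a b^2) = tr(b) tr(a b) - tr(a)   [square of b] = y*z - x
tr(a b^3) = tr(b) tr(a b^2) - tr(a b)   [square of b] = y^2*z - x*y - z
and tr(a b^4) = tr(b) tr(a b^3) - tr(a b^2)   [square of b] = y^3*z - x*y^2 - 2*y*z + x
tr(b^5 a) = tr(b) tr(a b^4) - tr(a b^3)   [square of b] = y^4*z - x*y^3 - 3*y^2*z + 2*x*y + z
next, tr(b^3 a^-1 b^2) = tr(b^5) tr(a) - tr(b^5 a)   [inverse elimination on a] = x*y^5 - y^4*z - 4*x*y^3 + 3*y^2*z + 3*x*y - z
tr(a b a b) = tr(a b) tr(a b) - tr(1)   [split at a repeated a] = z^2 - 2
tr(a b a) = tr(a) tr(b a) - tr(b)   [square of a] = x*z - y
and tr(a b^2 a b) = tr(b) tr(a b a b) - tr(a b a)   [square of b] = y*z^2 - x*z - y
next, tr(a^2) = tr(a) tr(a) - tr(1)   [square of a] = x^2 - 2
and tr(a b^2 a) = tr(b) tr(a^2 b) - tr(a^2)   [square of b] = x*y*z - x^2 - y^2 + 2
tr(a b^2 a b^2) = tr(b) tr(a b^2 a b) - tr(a b^2 a)   [square of b] = y^2*z^2 - 2*x*y*z + x^2 - 2
and tr(b^2 a b^3 a) = tr(b) tr(a b^2 a b^2) - tr(a b^2 a b)   [square of b] = y^3*z^2 - 2*x*y^2*z + x^2*y - y*z^2 + x*z - y
tr(b^3 a^-1 b^2 a) = tr(b^2 a b^3) tr(a) - tr(b^2 a b^3 a)   [inverse elimination on a] = x*y^4*z - x^2*y^3 - y^3*z^2 - x*y^2*z + x^2*y + y*z^2 + y
tr(b^2 a^-1 b^3 a^-1) = tr(b^3 a^-1 b^2) tr(a) - tr(b^3 a^-1 b^2 a)   [inverse elimination on a] = x^2*y^5 - 2*x*y^4*z - 3*x^2*y^3 + y^3*z^2 + 4*x*y^2*z + 2*x^2*y - y*z^2 - x*z - y
and tr(b^3 a^-2 b^2 a^-1) = tr(b^2 a^-1 b^3 a^-1) tr(a) - tr(b^2 a^-1 b^3)   [inverse elimination on a] = x^3*y^5 - 2*x^2*y^4*z - 3*x^3*y^3 - x*y^5 + x*y^3*z^2 + 4*x^2*y^2*z + y^4*z + 2*x^3*y + 4*x*y^3 - x*y*z^2 - x^2*z - 3*y^2*z - 4*x*y + z
and tr(b^3 a^-2 b^2) = tr(b^5 a^-1) tr(a) - tr(b^5)   [inverse elimination on a] = x^2*y^5 - x*y^4*z - 4*x^2*y^3 - y^5 + 3*x*y^2*z + 3*x^2*y + 5*y^3 - x*z - 5*y
and tr(b a^-2 b^3 a^-2 b) = tr(b^3 a^-2 b^2 a^-1) tr(a) - tr(b^3 a^-2 b^2)   [inverse elimination on a] = x^4*y^5 - 2*x^3*y^4*z - 3*x^4*y^3 - 2*x^2*y^5 + x^2*y^3*z^2 + 4*x^3*y^2*z + 2*x*y^4*z + 2*x^4*y + 8*x^2*y^3 - x^2*y*z^2 + y^5 - x^3*z - 6*x*y^2*z - 7*x^2*y - 5*y^3 + 2*x*z + 5*y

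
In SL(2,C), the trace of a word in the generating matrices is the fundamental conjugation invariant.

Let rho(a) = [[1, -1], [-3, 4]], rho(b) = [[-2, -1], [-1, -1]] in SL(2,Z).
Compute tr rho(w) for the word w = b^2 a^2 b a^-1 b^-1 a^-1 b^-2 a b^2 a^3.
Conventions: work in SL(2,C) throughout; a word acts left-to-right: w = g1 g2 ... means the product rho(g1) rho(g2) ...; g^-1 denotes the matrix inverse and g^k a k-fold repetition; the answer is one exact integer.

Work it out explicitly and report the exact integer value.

rho(b) = [[-2, -1], [-1, -1]]
... * rho(b) = [[-2, -1], [-1, -1]]  ->  [[5, 3], [3, 2]]
... * rho(a) = [[1, -1], [-3, 4]]  ->  [[-4, 7], [-3, 5]]
... * rho(a) = [[1, -1], [-3, 4]]  ->  [[-25, 32], [-18, 23]]
... * rho(b) = [[-2, -1], [-1, -1]]  ->  [[18, -7], [13, -5]]
... * rho(a^-1) = [[4, 1], [3, 1]]  ->  [[51, 11], [37, 8]]
... * rho(b^-1) = [[-1, 1], [1, -2]]  ->  [[-40, 29], [-29, 21]]
... * rho(a^-1) = [[4, 1], [3, 1]]  ->  [[-73, -11], [-53, -8]]
... * rho(b^-1) = [[-1, 1], [1, -2]]  ->  [[62, -51], [45, -37]]
... * rho(b^-1) = [[-1, 1], [1, -2]]  ->  [[-113, 164], [-82, 119]]
... * rho(a) = [[1, -1], [-3, 4]]  ->  [[-605, 769], [-439, 558]]
... * rho(b) = [[-2, -1], [-1, -1]]  ->  [[441, -164], [320, -119]]
... * rho(b) = [[-2, -1], [-1, -1]]  ->  [[-718, -277], [-521, -201]]
... * rho(a) = [[1, -1], [-3, 4]]  ->  [[113, -390], [82, -283]]
... * rho(a) = [[1, -1], [-3, 4]]  ->  [[1283, -1673], [931, -1214]]
... * rho(a) = [[1, -1], [-3, 4]]  ->  [[6302, -7975], [4573, -5787]]
tr = 6302 + -5787 = 515

515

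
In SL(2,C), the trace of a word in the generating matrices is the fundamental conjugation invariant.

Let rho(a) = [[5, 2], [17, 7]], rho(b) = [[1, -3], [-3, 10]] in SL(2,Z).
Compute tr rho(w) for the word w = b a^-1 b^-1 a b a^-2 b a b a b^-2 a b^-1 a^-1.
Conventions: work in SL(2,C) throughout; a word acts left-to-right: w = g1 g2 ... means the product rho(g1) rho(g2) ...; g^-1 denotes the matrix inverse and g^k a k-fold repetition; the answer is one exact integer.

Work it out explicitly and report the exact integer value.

97306062538367

rho(b) = [[1, -3], [-3, 10]]
... * rho(a^-1) = [[7, -2], [-17, 5]]  ->  [[58, -17], [-191, 56]]
... * rho(b^-1) = [[10, 3], [3, 1]]  ->  [[529, 157], [-1742, -517]]
... * rho(a) = [[5, 2], [17, 7]]  ->  [[5314, 2157], [-17499, -7103]]
... * rho(b) = [[1, -3], [-3, 10]]  ->  [[-1157, 5628], [3810, -18533]]
... * rho(a^-1) = [[7, -2], [-17, 5]]  ->  [[-103775, 30454], [341731, -100285]]
... * rho(a^-1) = [[7, -2], [-17, 5]]  ->  [[-1244143, 359820], [4096962, -1184887]]
... * rho(b) = [[1, -3], [-3, 10]]  ->  [[-2323603, 7330629], [7651623, -24139756]]
... * rho(a) = [[5, 2], [17, 7]]  ->  [[113002678, 46667197], [-372117737, -153675046]]
... * rho(b) = [[1, -3], [-3, 10]]  ->  [[-26998913, 127663936], [88907401, -420397249]]
... * rho(a) = [[5, 2], [17, 7]]  ->  [[2035292347, 839649726], [-6702216228, -2764965941]]
... * rho(b^-1) = [[10, 3], [3, 1]]  ->  [[22871872648, 6945526767], [-75317060103, -22871614625]]
... * rho(b^-1) = [[10, 3], [3, 1]]  ->  [[249555306781, 75561144711], [-821785444905, -248822794934]]
... * rho(a) = [[5, 2], [17, 7]]  ->  [[2532315993992, 1028038626539], [-8338914738403, -3385330454348]]
... * rho(b^-1) = [[10, 3], [3, 1]]  ->  [[28407275819537, 8624986608515], [-93545138747074, -28402074669557]]
... * rho(a^-1) = [[7, -2], [-17, 5]]  ->  [[52226158392004, -13689618596499], [-171980701847049, 45079904146363]]
tr = 52226158392004 + 45079904146363 = 97306062538367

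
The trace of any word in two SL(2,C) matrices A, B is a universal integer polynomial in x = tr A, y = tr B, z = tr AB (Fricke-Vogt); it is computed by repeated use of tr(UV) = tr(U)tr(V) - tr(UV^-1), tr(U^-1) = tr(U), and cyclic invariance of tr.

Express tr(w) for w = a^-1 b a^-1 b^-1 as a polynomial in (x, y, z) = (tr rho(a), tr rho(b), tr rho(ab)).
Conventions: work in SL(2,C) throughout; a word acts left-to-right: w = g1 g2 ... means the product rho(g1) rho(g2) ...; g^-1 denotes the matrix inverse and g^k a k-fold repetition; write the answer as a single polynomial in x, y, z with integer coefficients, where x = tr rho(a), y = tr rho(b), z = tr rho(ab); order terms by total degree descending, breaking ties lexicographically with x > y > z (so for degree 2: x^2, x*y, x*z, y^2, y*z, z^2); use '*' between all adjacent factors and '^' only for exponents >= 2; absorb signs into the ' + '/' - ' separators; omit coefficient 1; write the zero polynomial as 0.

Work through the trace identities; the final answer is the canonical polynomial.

x*y*z - y^2 - z^2 + 2

apply: tr(a^-1) = tr(a) = x
tr(b a b) = tr(b) tr(a b) - tr(a) = y*z - x
apply: tr(b a b a) = tr(a b) tr(a b) - tr(1)   [split at repeated a] = z^2 - 2
apply: tr(a b a^-1 b) = tr(b a b) tr(a) - tr(b a b a) = x*y*z - x^2 - z^2 + 2
tr(b a^-1 b^-1 a) = tr(a b a^-1) tr(b) - tr(a b a^-1 b) = -x*y*z + x^2 + y^2 + z^2 - 2
apply: tr(a^-1 b a^-1 b^-1) = tr(b a^-1 b^-1) tr(a) - tr(b a^-1 b^-1 a) = x*y*z - y^2 - z^2 + 2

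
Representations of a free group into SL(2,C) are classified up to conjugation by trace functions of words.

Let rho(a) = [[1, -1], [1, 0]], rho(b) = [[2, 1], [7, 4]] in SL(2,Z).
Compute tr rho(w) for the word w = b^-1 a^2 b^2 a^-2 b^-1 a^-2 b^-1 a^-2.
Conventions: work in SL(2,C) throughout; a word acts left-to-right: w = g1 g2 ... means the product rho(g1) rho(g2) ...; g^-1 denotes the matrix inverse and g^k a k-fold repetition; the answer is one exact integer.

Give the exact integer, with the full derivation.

rho(b^-1) = [[4, -1], [-7, 2]]
... * rho(a) = [[1, -1], [1, 0]]  ->  [[3, -4], [-5, 7]]
... * rho(a) = [[1, -1], [1, 0]]  ->  [[-1, -3], [2, 5]]
... * rho(b) = [[2, 1], [7, 4]]  ->  [[-23, -13], [39, 22]]
... * rho(b) = [[2, 1], [7, 4]]  ->  [[-137, -75], [232, 127]]
... * rho(a^-1) = [[0, 1], [-1, 1]]  ->  [[75, -212], [-127, 359]]
... * rho(a^-1) = [[0, 1], [-1, 1]]  ->  [[212, -137], [-359, 232]]
... * rho(b^-1) = [[4, -1], [-7, 2]]  ->  [[1807, -486], [-3060, 823]]
... * rho(a^-1) = [[0, 1], [-1, 1]]  ->  [[486, 1321], [-823, -2237]]
... * rho(a^-1) = [[0, 1], [-1, 1]]  ->  [[-1321, 1807], [2237, -3060]]
... * rho(b^-1) = [[4, -1], [-7, 2]]  ->  [[-17933, 4935], [30368, -8357]]
... * rho(a^-1) = [[0, 1], [-1, 1]]  ->  [[-4935, -12998], [8357, 22011]]
... * rho(a^-1) = [[0, 1], [-1, 1]]  ->  [[12998, -17933], [-22011, 30368]]
tr = 12998 + 30368 = 43366

43366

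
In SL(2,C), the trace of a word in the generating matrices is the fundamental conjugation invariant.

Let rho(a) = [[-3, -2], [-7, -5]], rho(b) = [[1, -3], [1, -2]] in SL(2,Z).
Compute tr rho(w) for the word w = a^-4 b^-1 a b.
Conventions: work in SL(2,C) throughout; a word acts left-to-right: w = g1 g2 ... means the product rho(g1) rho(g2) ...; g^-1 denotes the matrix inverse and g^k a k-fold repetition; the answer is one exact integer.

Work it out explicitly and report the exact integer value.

-262872

rho(a^-1) = [[-5, 2], [7, -3]]
... * rho(a^-1) = [[-5, 2], [7, -3]]  ->  [[39, -16], [-56, 23]]
... * rho(a^-1) = [[-5, 2], [7, -3]]  ->  [[-307, 126], [441, -181]]
... * rho(a^-1) = [[-5, 2], [7, -3]]  ->  [[2417, -992], [-3472, 1425]]
... * rho(b^-1) = [[-2, 3], [-1, 1]]  ->  [[-3842, 6259], [5519, -8991]]
... * rho(a) = [[-3, -2], [-7, -5]]  ->  [[-32287, -23611], [46380, 33917]]
... * rho(b) = [[1, -3], [1, -2]]  ->  [[-55898, 144083], [80297, -206974]]
tr = -55898 + -206974 = -262872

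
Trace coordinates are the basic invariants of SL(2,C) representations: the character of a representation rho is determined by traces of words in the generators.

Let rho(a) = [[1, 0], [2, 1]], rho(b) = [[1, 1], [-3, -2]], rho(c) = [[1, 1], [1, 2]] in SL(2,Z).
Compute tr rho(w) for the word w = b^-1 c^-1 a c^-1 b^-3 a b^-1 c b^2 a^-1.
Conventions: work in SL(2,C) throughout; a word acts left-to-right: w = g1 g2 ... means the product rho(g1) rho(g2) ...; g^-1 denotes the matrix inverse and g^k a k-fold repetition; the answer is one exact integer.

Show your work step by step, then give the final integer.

5

rho(b^-1) = [[-2, -1], [3, 1]]
... * rho(c^-1) = [[2, -1], [-1, 1]]  ->  [[-3, 1], [5, -2]]
... * rho(a) = [[1, 0], [2, 1]]  ->  [[-1, 1], [1, -2]]
... * rho(c^-1) = [[2, -1], [-1, 1]]  ->  [[-3, 2], [4, -3]]
... * rho(b^-1) = [[-2, -1], [3, 1]]  ->  [[12, 5], [-17, -7]]
... * rho(b^-1) = [[-2, -1], [3, 1]]  ->  [[-9, -7], [13, 10]]
... * rho(b^-1) = [[-2, -1], [3, 1]]  ->  [[-3, 2], [4, -3]]
... * rho(a) = [[1, 0], [2, 1]]  ->  [[1, 2], [-2, -3]]
... * rho(b^-1) = [[-2, -1], [3, 1]]  ->  [[4, 1], [-5, -1]]
... * rho(c) = [[1, 1], [1, 2]]  ->  [[5, 6], [-6, -7]]
... * rho(b) = [[1, 1], [-3, -2]]  ->  [[-13, -7], [15, 8]]
... * rho(b) = [[1, 1], [-3, -2]]  ->  [[8, 1], [-9, -1]]
... * rho(a^-1) = [[1, 0], [-2, 1]]  ->  [[6, 1], [-7, -1]]
tr = 6 + -1 = 5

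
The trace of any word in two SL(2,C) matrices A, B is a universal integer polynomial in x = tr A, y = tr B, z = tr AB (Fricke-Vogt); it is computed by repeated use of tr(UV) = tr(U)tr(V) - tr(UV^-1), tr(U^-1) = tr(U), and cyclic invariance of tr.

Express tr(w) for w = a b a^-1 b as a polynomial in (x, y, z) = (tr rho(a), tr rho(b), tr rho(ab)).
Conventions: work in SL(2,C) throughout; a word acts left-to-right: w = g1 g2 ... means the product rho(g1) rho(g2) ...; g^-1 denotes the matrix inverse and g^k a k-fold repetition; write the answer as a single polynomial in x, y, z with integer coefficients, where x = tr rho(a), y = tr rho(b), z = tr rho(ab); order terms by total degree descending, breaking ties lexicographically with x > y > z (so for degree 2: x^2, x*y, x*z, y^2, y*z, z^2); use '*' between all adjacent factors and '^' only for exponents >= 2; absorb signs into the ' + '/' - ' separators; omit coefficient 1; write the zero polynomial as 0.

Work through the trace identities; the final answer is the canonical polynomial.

trace(b a b) = trace(b) * trace(a b) - trace(a) = y*z - x
reduce: trace(b a b a) = trace(b a) * trace(b a) - trace(1) = z^2 - 2
trace(a b a^-1 b) = trace(b a b) * trace(a) - trace(b a b a) = x*y*z - x^2 - z^2 + 2

x*y*z - x^2 - z^2 + 2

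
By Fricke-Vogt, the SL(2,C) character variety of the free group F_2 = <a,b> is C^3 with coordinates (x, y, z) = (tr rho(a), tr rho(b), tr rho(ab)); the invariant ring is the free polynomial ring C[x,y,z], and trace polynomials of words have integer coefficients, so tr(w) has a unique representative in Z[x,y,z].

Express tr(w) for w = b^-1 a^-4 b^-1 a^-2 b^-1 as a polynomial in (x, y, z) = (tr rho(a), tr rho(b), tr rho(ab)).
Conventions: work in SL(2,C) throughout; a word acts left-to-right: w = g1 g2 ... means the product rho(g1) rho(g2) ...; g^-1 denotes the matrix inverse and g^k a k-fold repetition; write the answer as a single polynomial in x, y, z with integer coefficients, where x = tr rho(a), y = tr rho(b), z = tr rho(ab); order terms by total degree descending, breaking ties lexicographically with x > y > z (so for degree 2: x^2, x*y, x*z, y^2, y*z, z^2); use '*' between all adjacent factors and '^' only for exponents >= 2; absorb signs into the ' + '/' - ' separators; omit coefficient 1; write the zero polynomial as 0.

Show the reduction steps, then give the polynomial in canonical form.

tr(b^-1) = tr(b) = y
reduce: tr(b^-1 a) = tr(a) * tr(b) - tr(a b) = x*y - z
so tr(a^-1 b^-1) = tr(b^-1) * tr(a) - tr(b^-1 a) = z
tr(a^-2 b^-1) = tr(a^-1 b^-1) * tr(a) - tr(a^-1 b^-1 a) = x*z - y
tr(a^-2) = tr(a^-1) * tr(a) - tr(1) = x^2 - 2
tr(a^-2 b^-2) = tr(a^-2 b^-1) * tr(b) - tr(a^-2) = x*y*z - x^2 - y^2 + 2
so tr(b^-2) = tr(b^-1) * tr(b) - tr(1) = y^2 - 2
tr(b^-2 a) = tr(a b^-1) * tr(b) - tr(a) = x*y^2 - y*z - x
so tr(a^-1 b^-2) = tr(b^-2) * tr(a) - tr(b^-2 a) = y*z - x
reduce: tr(a^-2 b^-2 a^-1) = tr(a^-2 b^-2) * tr(a) - tr(a^-2 b^-2 a) = x^2*y*z - x^3 - x*y^2 - y*z + 3*x
so tr(a^-3 b^-2 a^-1) = tr(a^-2 b^-2 a^-1) * tr(a) - tr(a^-2 b^-2) = x^3*y*z - x^4 - x^2*y^2 - 2*x*y*z + 4*x^2 + y^2 - 2
tr(a^-5 b^-2) = tr(a^-3 b^-2 a^-1) * tr(a) - tr(a^-3 b^-2) = x^4*y*z - x^5 - x^3*y^2 - 3*x^2*y*z + 5*x^3 + 2*x*y^2 + y*z - 5*x
reduce: tr(a^-2 b^-2 a^-4) = tr(a^-5 b^-2) * tr(a) - tr(a^-5 b^-2 a) = x^5*y*z - x^6 - x^4*y^2 - 4*x^3*y*z + 6*x^4 + 3*x^2*y^2 + 3*x*y*z - 9*x^2 - y^2 + 2
tr(a^-1 b a^-1) = tr(b a^-1) * tr(a) - tr(b) = x^2*y - x*z - y
tr(a^-3 b) = tr(a^-1 b a^-1) * tr(a) - tr(a^-1 b) = x^3*y - x^2*z - 2*x*y + z
tr(a^-3 b a^-1) = tr(a^-3 b) * tr(a) - tr(a^-3 b a) = x^4*y - x^3*z - 3*x^2*y + 2*x*z + y
so tr(b a^-2 b) = tr(b^2 a^-1) * tr(a) - tr(b^2) = x^2*y^2 - x*y*z - x^2 - y^2 + 2
tr(b a b a) = tr(b a) * tr(b a) - tr(1) = z^2 - 2
tr(a^-1 b a b) = tr(b a b) * tr(a) - tr(b a b a) = x*y*z - x^2 - z^2 + 2
tr(b a^-2 b a) = tr(a^-1 b a b) * tr(a) - tr(a^-1 b a b a) = x^2*y*z - x^3 - x*z^2 - y*z + 3*x
so tr(a^-2 b a^-1 b) = tr(b a^-2 b) * tr(a) - tr(b a^-2 b a) = x^3*y^2 - 2*x^2*y*z - x*y^2 + x*z^2 + y*z - x
tr(a^-1 b a^-1 b) = tr(b a^-1 b) * tr(a) - tr(b a^-1 b a) = x^2*y^2 - 2*x*y*z + z^2 - 2
so tr(a^-3 b a^-1 b) = tr(a^-2 b a^-1 b) * tr(a) - tr(a^-2 b a^-1 b a) = x^4*y^2 - 2*x^3*y*z - 2*x^2*y^2 + x^2*z^2 + 3*x*y*z - x^2 - z^2 + 2
tr(b^-1 a^-3 b a^-1) = tr(a^-3 b a^-1) * tr(b) - tr(a^-3 b a^-1 b) = x^3*y*z - x^2*y^2 - x^2*z^2 - x*y*z + x^2 + y^2 + z^2 - 2
reduce: tr(a^-2 b a^-1 b^-2 a^-1) = tr(b^-1 a^-3 b a^-1) * tr(b) - tr(b^-1 a^-3 b a^-1 b) = x^3*y^2*z - x^4*y - x^2*y^3 - x^2*y*z^2 + x^3*z - x*y^2*z + 4*x^2*y + y^3 + y*z^2 - 2*x*z - 3*y
tr(b a b^-1 a) = tr(a b a) * tr(b) - tr(a b a b) = x*y*z - y^2 - z^2 + 2
tr(b^-1 a^-1 b a) = tr(b a b^-1) * tr(a) - tr(b a b^-1 a) = -x*y*z + x^2 + y^2 + z^2 - 2
reduce: tr(b a b^-2 a^-1) = tr(b^-1 a^-1 b a) * tr(b) - tr(b^-1 a^-1 b a b) = -x*y^2*z + x^2*y + y^3 + y*z^2 - 3*y
tr(b^-2 a^-2 b a) = tr(b a b^-2 a^-1) * tr(a) - tr(b a b^-2) = -x^2*y^2*z + x^3*y + x*y^3 + x*y*z^2 - 4*x*y + z
tr(a^-2 b a^-1 b^-2) = tr(b^-2 a^-2 b) * tr(a) - tr(b^-2 a^-2 b a) = x^2*y^2*z - x^3*y - x*y^3 - x*y*z^2 + x^2*z + 3*x*y - z
tr(b^-2 a^-4 b a^-1) = tr(a^-2 b a^-1 b^-2 a^-1) * tr(a) - tr(a^-2 b a^-1 b^-2) = x^4*y^2*z - x^5*y - x^3*y^3 - x^3*y*z^2 + x^4*z - 2*x^2*y^2*z + 5*x^3*y + 2*x*y^3 + 2*x*y*z^2 - 3*x^2*z - 6*x*y + z
tr(b^-1 a^-3) = tr(a^-2 b^-1) * tr(a) - tr(a^-2 b^-1 a) = x^2*z - x*y - z
tr(b^-1 a^-4) = tr(b^-1 a^-3) * tr(a) - tr(b^-1 a^-2) = x^3*z - x^2*y - 2*x*z + y
reduce: tr(a^-2 b^-2 a^-4 b) = tr(b^-2 a^-4 b a^-1) * tr(a) - tr(b^-2 a^-4 b) = x^5*y^2*z - x^6*y - x^4*y^3 - x^4*y*z^2 + x^5*z - 2*x^3*y^2*z + 5*x^4*y + 2*x^2*y^3 + 2*x^2*y*z^2 - 4*x^3*z - 5*x^2*y + 3*x*z - y
tr(b^-1 a^-4 b^-1 a^-2 b^-1) = tr(a^-2 b^-2 a^-4) * tr(b) - tr(a^-2 b^-2 a^-4 b) = x^4*y*z^2 - x^5*z - 2*x^3*y^2*z + x^4*y + x^2*y^3 - 2*x^2*y*z^2 + 4*x^3*z + 3*x*y^2*z - 4*x^2*y - y^3 - 3*x*z + 3*y

x^4*y*z^2 - x^5*z - 2*x^3*y^2*z + x^4*y + x^2*y^3 - 2*x^2*y*z^2 + 4*x^3*z + 3*x*y^2*z - 4*x^2*y - y^3 - 3*x*z + 3*y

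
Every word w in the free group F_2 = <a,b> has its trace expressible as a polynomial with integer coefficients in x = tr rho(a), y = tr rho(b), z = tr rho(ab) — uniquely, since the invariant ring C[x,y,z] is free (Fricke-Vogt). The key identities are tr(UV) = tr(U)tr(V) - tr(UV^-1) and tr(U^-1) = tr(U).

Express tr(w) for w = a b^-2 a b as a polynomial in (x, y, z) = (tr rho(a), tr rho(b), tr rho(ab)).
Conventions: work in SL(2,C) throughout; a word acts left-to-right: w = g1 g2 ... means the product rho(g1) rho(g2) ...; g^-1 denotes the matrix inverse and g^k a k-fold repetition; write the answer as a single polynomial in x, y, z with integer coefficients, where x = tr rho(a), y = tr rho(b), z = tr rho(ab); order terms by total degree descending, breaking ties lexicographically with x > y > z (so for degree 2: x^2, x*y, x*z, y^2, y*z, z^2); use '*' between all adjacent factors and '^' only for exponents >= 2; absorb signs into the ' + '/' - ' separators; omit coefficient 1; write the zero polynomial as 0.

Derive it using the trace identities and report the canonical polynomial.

next, trace(a b a) = trace(a) * trace(b a) - trace(b) = x*z - y
next, trace(a b a b) = trace(a b) * trace(a b) - trace(1) = z^2 - 2
next, trace(b^-1 a b a) = trace(a b a) * trace(b) - trace(a b a b) = x*y*z - y^2 - z^2 + 2
trace(a b^-2 a b) = trace(b^-1 a b a) * trace(b) - trace(b^-1 a b a b) = x*y^2*z - y^3 - y*z^2 - x*z + 3*y

x*y^2*z - y^3 - y*z^2 - x*z + 3*y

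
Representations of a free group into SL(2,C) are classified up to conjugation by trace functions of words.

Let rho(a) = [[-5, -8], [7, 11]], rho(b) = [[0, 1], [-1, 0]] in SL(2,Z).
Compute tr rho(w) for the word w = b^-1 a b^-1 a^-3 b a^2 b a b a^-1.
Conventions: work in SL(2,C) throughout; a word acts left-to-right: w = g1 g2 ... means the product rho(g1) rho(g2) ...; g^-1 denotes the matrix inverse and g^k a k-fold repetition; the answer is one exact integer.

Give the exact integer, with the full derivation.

209673450

rho(b^-1) = [[0, -1], [1, 0]]
... * rho(a) = [[-5, -8], [7, 11]]  ->  [[-7, -11], [-5, -8]]
... * rho(b^-1) = [[0, -1], [1, 0]]  ->  [[-11, 7], [-8, 5]]
... * rho(a^-1) = [[11, 8], [-7, -5]]  ->  [[-170, -123], [-123, -89]]
... * rho(a^-1) = [[11, 8], [-7, -5]]  ->  [[-1009, -745], [-730, -539]]
... * rho(a^-1) = [[11, 8], [-7, -5]]  ->  [[-5884, -4347], [-4257, -3145]]
... * rho(b) = [[0, 1], [-1, 0]]  ->  [[4347, -5884], [3145, -4257]]
... * rho(a) = [[-5, -8], [7, 11]]  ->  [[-62923, -99500], [-45524, -71987]]
... * rho(a) = [[-5, -8], [7, 11]]  ->  [[-381885, -591116], [-276289, -427665]]
... * rho(b) = [[0, 1], [-1, 0]]  ->  [[591116, -381885], [427665, -276289]]
... * rho(a) = [[-5, -8], [7, 11]]  ->  [[-5628775, -8929663], [-4072348, -6460499]]
... * rho(b) = [[0, 1], [-1, 0]]  ->  [[8929663, -5628775], [6460499, -4072348]]
... * rho(a^-1) = [[11, 8], [-7, -5]]  ->  [[137627718, 99581179], [99571925, 72045732]]
tr = 137627718 + 72045732 = 209673450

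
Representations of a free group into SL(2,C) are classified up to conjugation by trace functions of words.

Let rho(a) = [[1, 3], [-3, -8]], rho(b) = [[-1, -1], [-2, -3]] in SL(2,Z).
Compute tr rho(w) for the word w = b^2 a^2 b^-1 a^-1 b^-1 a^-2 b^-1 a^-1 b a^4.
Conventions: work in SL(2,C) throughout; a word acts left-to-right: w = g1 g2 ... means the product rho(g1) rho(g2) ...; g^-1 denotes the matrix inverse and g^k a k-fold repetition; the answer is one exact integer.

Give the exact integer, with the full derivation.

rho(b) = [[-1, -1], [-2, -3]]
... * rho(b) = [[-1, -1], [-2, -3]]  ->  [[3, 4], [8, 11]]
... * rho(a) = [[1, 3], [-3, -8]]  ->  [[-9, -23], [-25, -64]]
... * rho(a) = [[1, 3], [-3, -8]]  ->  [[60, 157], [167, 437]]
... * rho(b^-1) = [[-3, 1], [2, -1]]  ->  [[134, -97], [373, -270]]
... * rho(a^-1) = [[-8, -3], [3, 1]]  ->  [[-1363, -499], [-3794, -1389]]
... * rho(b^-1) = [[-3, 1], [2, -1]]  ->  [[3091, -864], [8604, -2405]]
... * rho(a^-1) = [[-8, -3], [3, 1]]  ->  [[-27320, -10137], [-76047, -28217]]
... * rho(a^-1) = [[-8, -3], [3, 1]]  ->  [[188149, 71823], [523725, 199924]]
... * rho(b^-1) = [[-3, 1], [2, -1]]  ->  [[-420801, 116326], [-1171327, 323801]]
... * rho(a^-1) = [[-8, -3], [3, 1]]  ->  [[3715386, 1378729], [10342019, 3837782]]
... * rho(b) = [[-1, -1], [-2, -3]]  ->  [[-6472844, -7851573], [-18017583, -21855365]]
... * rho(a) = [[1, 3], [-3, -8]]  ->  [[17081875, 43394052], [47548512, 120790171]]
... * rho(a) = [[1, 3], [-3, -8]]  ->  [[-113100281, -295906791], [-314822001, -823675832]]
... * rho(a) = [[1, 3], [-3, -8]]  ->  [[774620092, 2027953485], [2156205495, 5644940653]]
... * rho(a) = [[1, 3], [-3, -8]]  ->  [[-5309240363, -13899767604], [-14778616464, -38690908739]]
tr = -5309240363 + -38690908739 = -44000149102

-44000149102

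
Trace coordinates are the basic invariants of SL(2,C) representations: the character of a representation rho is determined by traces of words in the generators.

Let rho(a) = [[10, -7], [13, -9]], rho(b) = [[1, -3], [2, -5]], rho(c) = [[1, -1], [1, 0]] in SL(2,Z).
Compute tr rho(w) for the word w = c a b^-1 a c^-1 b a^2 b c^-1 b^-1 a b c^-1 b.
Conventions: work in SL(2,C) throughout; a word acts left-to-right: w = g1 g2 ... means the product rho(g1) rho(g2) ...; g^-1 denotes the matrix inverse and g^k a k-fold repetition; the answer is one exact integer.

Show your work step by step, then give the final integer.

rho(c) = [[1, -1], [1, 0]]
... * rho(a) = [[10, -7], [13, -9]]  ->  [[-3, 2], [10, -7]]
... * rho(b^-1) = [[-5, 3], [-2, 1]]  ->  [[11, -7], [-36, 23]]
... * rho(a) = [[10, -7], [13, -9]]  ->  [[19, -14], [-61, 45]]
... * rho(c^-1) = [[0, 1], [-1, 1]]  ->  [[14, 5], [-45, -16]]
... * rho(b) = [[1, -3], [2, -5]]  ->  [[24, -67], [-77, 215]]
... * rho(a) = [[10, -7], [13, -9]]  ->  [[-631, 435], [2025, -1396]]
... * rho(a) = [[10, -7], [13, -9]]  ->  [[-655, 502], [2102, -1611]]
... * rho(b) = [[1, -3], [2, -5]]  ->  [[349, -545], [-1120, 1749]]
... * rho(c^-1) = [[0, 1], [-1, 1]]  ->  [[545, -196], [-1749, 629]]
... * rho(b^-1) = [[-5, 3], [-2, 1]]  ->  [[-2333, 1439], [7487, -4618]]
... * rho(a) = [[10, -7], [13, -9]]  ->  [[-4623, 3380], [14836, -10847]]
... * rho(b) = [[1, -3], [2, -5]]  ->  [[2137, -3031], [-6858, 9727]]
... * rho(c^-1) = [[0, 1], [-1, 1]]  ->  [[3031, -894], [-9727, 2869]]
... * rho(b) = [[1, -3], [2, -5]]  ->  [[1243, -4623], [-3989, 14836]]
tr = 1243 + 14836 = 16079

16079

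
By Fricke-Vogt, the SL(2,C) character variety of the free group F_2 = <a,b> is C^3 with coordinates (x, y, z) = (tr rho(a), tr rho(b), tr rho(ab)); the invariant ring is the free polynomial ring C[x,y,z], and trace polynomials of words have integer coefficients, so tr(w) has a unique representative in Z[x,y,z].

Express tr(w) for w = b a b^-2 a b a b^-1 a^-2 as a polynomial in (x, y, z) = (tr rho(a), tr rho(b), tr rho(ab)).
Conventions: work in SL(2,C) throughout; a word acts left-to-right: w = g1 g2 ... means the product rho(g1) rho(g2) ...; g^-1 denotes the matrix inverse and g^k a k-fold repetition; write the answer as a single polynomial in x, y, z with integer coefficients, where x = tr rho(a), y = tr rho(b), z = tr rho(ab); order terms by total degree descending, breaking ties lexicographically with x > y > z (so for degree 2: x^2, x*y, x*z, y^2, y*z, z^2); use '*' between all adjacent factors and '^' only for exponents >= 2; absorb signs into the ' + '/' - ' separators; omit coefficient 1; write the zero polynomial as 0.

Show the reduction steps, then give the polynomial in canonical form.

-x^3*y^3*z^2 + x^4*y^2*z + 2*x^2*y^4*z + 2*x^2*y^2*z^3 - x^3*y^3 - x*y^5 - 2*x*y^3*z^2 - x*y*z^4 - x^4*z - 7*x^2*y^2*z - x^2*z^3 + 2*x^3*y + 6*x*y^3 + 6*x*y*z^2 + 4*x^2*z - 7*x*y - z

so tr(b^2 a) = tr(b)*tr(a b) - tr(a)  (reduce the b square) = y*z - x
so tr(b^2) = tr(b)*tr(b) - tr(1)  (reduce the b square) = y^2 - 2
so tr(b a^2 b) = tr(a)*tr(b^2 a) - tr(b^2)  (reduce the a square) = x*y*z - x^2 - y^2 + 2
tr(b a b a) = tr(a b)*tr(a b) - tr(1)  (split on a) = z^2 - 2
reduce: tr(b a^2 b a) = tr(a)*tr(b a b a) - tr(b a b)  (reduce the a square) = x*z^2 - y*z - x
tr(a b a^-1 b a) = tr(b a^2 b)*tr(a) - tr(b a^2 b a)  (eliminate a^-1) = x^2*y*z - x^3 - x*y^2 - x*z^2 + y*z + 3*x
tr(a b a) = tr(a)*tr(b a) - tr(b)  (reduce the a square) = x*z - y
so tr(b a b a b) = tr(b)*tr(a b a b) - tr(a b a)  (reduce the b square) = y*z^2 - x*z - y
tr(b a b a b a) = tr(a b)*tr(a b a b) - tr(a^-1 b^-1)  (split on a) = z^3 - 3*z
so tr(a b a^-1 b a b) = tr(b a b a b)*tr(a) - tr(b a b a b a)  (eliminate a^-1) = x*y*z^2 - x^2*z - z^3 - x*y + 3*z
so tr(a^-1 b a b^-1 a b) = tr(a b a^-1 b a)*tr(b) - tr(a b a^-1 b a b)  (eliminate b^-1) = x^2*y^2*z - x^3*y - x*y^3 - 2*x*y*z^2 + x^2*z + y^2*z + z^3 + 4*x*y - 3*z
tr(b a b^2) = tr(b)*tr(a b^2) - tr(a b)  (reduce the b square) = y^2*z - x*y - z
so tr(a b a b^2 a) = tr(a)*tr(b a b^2 a) - tr(b a b^2)  (reduce the a square) = x*y*z^2 - x^2*z - y^2*z + z
reduce: tr(a b a b^2 a b) = tr(b)*tr(a b a b a b) - tr(a b a b a)  (reduce the b square) = y*z^3 - x*z^2 - 2*y*z + x
tr(b a b^-1 a b a b) = tr(a b a b^2 a)*tr(b) - tr(a b a b^2 a b)  (eliminate b^-1) = x*y^2*z^2 - x^2*y*z - y^3*z - y*z^3 + x*z^2 + 3*y*z - x
tr(a b a b a b a) = tr(a)*tr(b a b a b a) - tr(b a b a b)  (reduce the a square) = x*z^3 - y*z^2 - 2*x*z + y
so tr(a b a b a b a b) = tr(a b a b)*tr(a b a b) - tr(1)  (split on a) = z^4 - 4*z^2 + 2
tr(b a b^-1 a b a b a) = tr(a b a b a b a)*tr(b) - tr(a b a b a b a b)  (eliminate b^-1) = x*y*z^3 - y^2*z^2 - z^4 - 2*x*y*z + y^2 + 4*z^2 - 2
reduce: tr(a^-1 b a b^-1 a b a b) = tr(b a b^-1 a b a b)*tr(a) - tr(b a b^-1 a b a b a)  (eliminate a^-1) = x^2*y^2*z^2 - x^3*y*z - x*y^3*z - 2*x*y*z^3 + x^2*z^2 + y^2*z^2 + z^4 + 5*x*y*z - x^2 - y^2 - 4*z^2 + 2
tr(a^-2 b a b^-1 a b a b) = tr(a^-1 b a b^-1 a b a b)*tr(a) - tr(a^-1 b a b^-1 a b a b a)  (eliminate a^-1) = x^3*y^2*z^2 - x^4*y*z - x^2*y^3*z - 2*x^2*y*z^3 + x^3*z^2 + x*z^4 + 6*x^2*y*z + y^3*z + y*z^3 - x^3 - x*y^2 - 5*x*z^2 - 3*y*z + 3*x
so tr(b^-1 a b a b^-1 a^-2 b a) = tr(a^-2 b a b^-1 a b a)*tr(b) - tr(a^-2 b a b^-1 a b a b)  (eliminate b^-1) = -x^3*y^2*z^2 + x^4*y*z + 2*x^2*y^3*z + 2*x^2*y*z^3 - x^3*y^2 - x^3*z^2 - x*y^4 - 2*x*y^2*z^2 - x*z^4 - 5*x^2*y*z + x^3 + 5*x*y^2 + 5*x*z^2 - 3*x
tr(a^-1 b a^2 b a b) = tr(b a^2 b a b)*tr(a) - tr(b a^2 b a b a)  (eliminate a^-1) = x^2*y*z^2 - x^3*z - x*y^2*z - x*z^3 + y*z^2 + 3*x*z - y
so tr(a^-1 b a^2 b a b^-1) = tr(a^-1 b a^2 b a)*tr(b) - tr(a^-1 b a^2 b a b)  (eliminate b^-1) = -x^2*y*z^2 + x^3*z + 2*x*y^2*z + x*z^3 - x^2*y - y^3 - y*z^2 - 3*x*z + 3*y
reduce: tr(a^2 b a) = tr(a)*tr(b a^2) - tr(b a)  (reduce the a square) = x^2*z - x*y - z
tr(a b a b^-1 a^-2 b a) = tr(a^-1 b a^2 b a b^-1)*tr(a) - tr(a^-1 b a^2 b a b^-1 a)  (eliminate a^-1) = -x^3*y*z^2 + x^4*z + 2*x^2*y^2*z + x^2*z^3 - x^3*y - x*y^3 - x*y*z^2 - 4*x^2*z + 4*x*y + z
tr(b a b^-2 a b a b^-1 a^-2) = tr(b^-1 a b a b^-1 a^-2 b a)*tr(b) - tr(b^-1 a b a b^-1 a^-2 b a b)  (eliminate b^-1) = -x^3*y^3*z^2 + x^4*y^2*z + 2*x^2*y^4*z + 2*x^2*y^2*z^3 - x^3*y^3 - x*y^5 - 2*x*y^3*z^2 - x*y*z^4 - x^4*z - 7*x^2*y^2*z - x^2*z^3 + 2*x^3*y + 6*x*y^3 + 6*x*y*z^2 + 4*x^2*z - 7*x*y - z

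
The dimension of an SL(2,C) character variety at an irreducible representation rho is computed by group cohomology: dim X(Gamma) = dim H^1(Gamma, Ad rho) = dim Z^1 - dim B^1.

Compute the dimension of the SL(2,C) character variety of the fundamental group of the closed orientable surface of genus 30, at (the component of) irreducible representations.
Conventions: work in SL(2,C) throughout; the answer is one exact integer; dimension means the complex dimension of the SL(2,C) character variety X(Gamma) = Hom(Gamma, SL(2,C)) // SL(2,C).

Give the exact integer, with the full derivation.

174

pi_1 of the closed genus-30 surface has 60 generators bound by the single product-of-commutators relator.
Unconstrained cocycle data is one sl_2 vector per generator (180 dimensions), cut by the relator condition d_2(z) = 0.
H^2 = coker(d_2) is dual to H^0 = 0 at irreducible rho (Poincare duality), so d_2 is onto: dim Z^1 = 177.
dim B^1 = 3 (coboundaries, injective at irreducible rho).
dim H^1 = 177 - 3 = 174 = dim X.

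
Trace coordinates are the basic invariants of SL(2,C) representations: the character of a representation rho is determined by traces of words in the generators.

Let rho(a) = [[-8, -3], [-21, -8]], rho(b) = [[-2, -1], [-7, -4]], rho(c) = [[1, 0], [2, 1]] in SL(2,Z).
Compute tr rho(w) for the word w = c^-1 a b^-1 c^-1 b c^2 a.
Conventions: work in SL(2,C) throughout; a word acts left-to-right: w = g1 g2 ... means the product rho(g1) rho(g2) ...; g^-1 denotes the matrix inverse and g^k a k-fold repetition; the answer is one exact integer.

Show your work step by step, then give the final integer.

606

rho(c^-1) = [[1, 0], [-2, 1]]
... * rho(a) = [[-8, -3], [-21, -8]]  ->  [[-8, -3], [-5, -2]]
... * rho(b^-1) = [[-4, 1], [7, -2]]  ->  [[11, -2], [6, -1]]
... * rho(c^-1) = [[1, 0], [-2, 1]]  ->  [[15, -2], [8, -1]]
... * rho(b) = [[-2, -1], [-7, -4]]  ->  [[-16, -7], [-9, -4]]
... * rho(c) = [[1, 0], [2, 1]]  ->  [[-30, -7], [-17, -4]]
... * rho(c) = [[1, 0], [2, 1]]  ->  [[-44, -7], [-25, -4]]
... * rho(a) = [[-8, -3], [-21, -8]]  ->  [[499, 188], [284, 107]]
tr = 499 + 107 = 606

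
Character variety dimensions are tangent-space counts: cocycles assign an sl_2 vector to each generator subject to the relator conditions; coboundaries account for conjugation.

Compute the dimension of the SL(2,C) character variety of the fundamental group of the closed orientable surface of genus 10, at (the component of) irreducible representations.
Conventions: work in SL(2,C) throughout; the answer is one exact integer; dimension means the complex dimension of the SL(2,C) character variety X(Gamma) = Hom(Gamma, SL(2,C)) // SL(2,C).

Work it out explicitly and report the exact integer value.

Gamma = pi_1(Sigma_10) = < a_1, b_1, ..., a_10, b_10 | prod [a_i, b_i] > has 2g = 20 generators and 1 relator.
A cocycle assigns one sl_2 vector per generator subject to the relator condition d_2(z) = 0: dim of the unconstrained space is 3*2g = 60.
H^2 = coker(d_2) is dual to H^0 = 0 at irreducible rho (Poincare duality), so d_2 is onto: dim Z^1 = 57.
Coboundaries contribute dim B^1 = 3 (injective at irreducible rho).
dim X = dim H^1 = 57 - 3 = 54.

54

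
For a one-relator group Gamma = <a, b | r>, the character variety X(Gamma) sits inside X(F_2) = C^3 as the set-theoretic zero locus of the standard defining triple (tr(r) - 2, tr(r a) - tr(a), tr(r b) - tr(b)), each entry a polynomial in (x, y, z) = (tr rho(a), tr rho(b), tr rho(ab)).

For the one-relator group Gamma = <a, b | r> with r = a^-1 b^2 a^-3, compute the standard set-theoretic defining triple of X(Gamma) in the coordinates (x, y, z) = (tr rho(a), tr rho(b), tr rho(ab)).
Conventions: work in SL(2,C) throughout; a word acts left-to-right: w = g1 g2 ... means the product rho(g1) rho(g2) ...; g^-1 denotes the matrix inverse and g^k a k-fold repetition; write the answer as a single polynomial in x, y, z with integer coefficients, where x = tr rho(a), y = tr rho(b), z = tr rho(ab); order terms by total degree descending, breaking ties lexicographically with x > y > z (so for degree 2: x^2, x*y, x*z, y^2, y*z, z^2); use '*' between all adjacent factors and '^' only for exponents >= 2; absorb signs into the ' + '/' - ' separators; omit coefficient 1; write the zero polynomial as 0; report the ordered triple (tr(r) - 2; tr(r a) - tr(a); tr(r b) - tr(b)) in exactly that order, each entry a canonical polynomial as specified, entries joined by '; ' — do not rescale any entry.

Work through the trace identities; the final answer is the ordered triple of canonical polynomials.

trace(b^2) = trace(b) * trace(b) - trace(1) = y^2 - 2
so trace(b^2 a) = trace(b) * trace(a b) - trace(a) = y*z - x
reduce: trace(b^2 a^-1) = trace(b^2) * trace(a) - trace(b^2 a) = x*y^2 - y*z - x
so trace(b^2 a^-2) = trace(b^2 a^-1) * trace(a) - trace(b^2) = x^2*y^2 - x*y*z - x^2 - y^2 + 2
trace(b^2 a^-3) = trace(b^2 a^-2) * trace(a) - trace(b^2 a^-1) = x^3*y^2 - x^2*y*z - x^3 - 2*x*y^2 + y*z + 3*x
trace(a^-1 b^2 a^-3) = trace(b^2 a^-3) * trace(a) - trace(b^2 a^-2) = x^4*y^2 - x^3*y*z - x^4 - 3*x^2*y^2 + 2*x*y*z + 4*x^2 + y^2 - 2
reduce: trace(b^3) = trace(b) * trace(b^2) - trace(b) = y^3 - 3*y
trace(b^3 a) = trace(b) * trace(b a b) - trace(b a) = y^2*z - x*y - z
reduce: trace(b a^-1 b^2) = trace(b^3) * trace(a) - trace(b^3 a) = x*y^3 - y^2*z - 2*x*y + z
so trace(a b a b) = trace(b a) * trace(b a) - trace(1) = z^2 - 2
trace(a b a) = trace(a) * trace(b a) - trace(b) = x*z - y
trace(b^2 a b a) = trace(b) * trace(a b a b) - trace(a b a) = y*z^2 - x*z - y
trace(b a^-1 b^2 a) = trace(b^2 a b) * trace(a) - trace(b^2 a b a) = x*y^2*z - x^2*y - y*z^2 + y
trace(b a^-1 b^2 a^-1) = trace(b a^-1 b^2) * trace(a) - trace(b a^-1 b^2 a) = x^2*y^3 - 2*x*y^2*z - x^2*y + y*z^2 + x*z - y
trace(b a^-1 b^2 a^-2) = trace(b a^-1 b^2 a^-1) * trace(a) - trace(b a^-1 b^2) = x^3*y^3 - 2*x^2*y^2*z - x^3*y - x*y^3 + x*y*z^2 + x^2*z + y^2*z + x*y - z
trace(a^-1 b^2 a^-3 b) = trace(b a^-1 b^2 a^-2) * trace(a) - trace(b a^-1 b^2 a^-1) = x^4*y^3 - 2*x^3*y^2*z - x^4*y - 2*x^2*y^3 + x^2*y*z^2 + x^3*z + 3*x*y^2*z + 2*x^2*y - y*z^2 - 2*x*z + y
assemble the triple (trace(r) - 2; trace(r a) - x; trace(r b) - y)

x^4*y^2 - x^3*y*z - x^4 - 3*x^2*y^2 + 2*x*y*z + 4*x^2 + y^2 - 4; x^3*y^2 - x^2*y*z - x^3 - 2*x*y^2 + y*z + 2*x; x^4*y^3 - 2*x^3*y^2*z - x^4*y - 2*x^2*y^3 + x^2*y*z^2 + x^3*z + 3*x*y^2*z + 2*x^2*y - y*z^2 - 2*x*z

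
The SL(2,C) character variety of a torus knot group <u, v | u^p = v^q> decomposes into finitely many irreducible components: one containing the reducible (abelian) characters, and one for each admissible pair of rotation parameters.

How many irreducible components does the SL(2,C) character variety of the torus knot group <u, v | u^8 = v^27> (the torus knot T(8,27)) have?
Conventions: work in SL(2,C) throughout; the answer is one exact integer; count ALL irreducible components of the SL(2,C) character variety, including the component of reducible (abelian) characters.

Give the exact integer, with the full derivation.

92

Gamma = < u, v | u^8 = v^27 > (torus knot T(8,27)); the central element u^8 = v^27 acts as +I or -I in any irreducible SL(2,C) representation.
This locks tr(u) to 2*cos(pi*alpha/8), alpha in 1..7, and tr(v) to 2*cos(pi*beta/27), beta in 1..26, on each component of irreducible characters.
The two central values (-1)^alpha I and (-1)^beta I must be the same matrix, so alpha and beta share a parity.
Enumerate parity-matched pairs: 4*13 odd-odd plus 3*13 even-even gives 91.
That is 91 components of irreducible characters, and with the reducible (abelian) component the total is 92.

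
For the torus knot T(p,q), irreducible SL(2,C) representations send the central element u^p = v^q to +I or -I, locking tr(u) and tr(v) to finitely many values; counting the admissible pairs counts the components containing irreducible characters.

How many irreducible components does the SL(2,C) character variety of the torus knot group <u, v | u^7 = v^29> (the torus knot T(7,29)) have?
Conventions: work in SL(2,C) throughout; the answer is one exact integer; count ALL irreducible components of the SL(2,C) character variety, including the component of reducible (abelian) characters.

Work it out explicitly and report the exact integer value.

85

In the torus knot group T(7,29), u^7 = v^29 is central, so an irreducible representation sends it to +I or -I (Schur).
This locks tr(u) to 2*cos(pi*alpha/7), alpha in 1..6, and tr(v) to 2*cos(pi*beta/29), beta in 1..28, on each component of irreducible characters.
u^7 = (-1)^alpha I and v^29 = (-1)^beta I must agree, so alpha and beta have equal parity.
count pairs: odd alpha (3 choices) x odd beta (14), plus even alpha (3) x even beta (14): 3*14 + 3*14 = 84.
That is 84 components of irreducible characters, and with the reducible (abelian) component the total is 85.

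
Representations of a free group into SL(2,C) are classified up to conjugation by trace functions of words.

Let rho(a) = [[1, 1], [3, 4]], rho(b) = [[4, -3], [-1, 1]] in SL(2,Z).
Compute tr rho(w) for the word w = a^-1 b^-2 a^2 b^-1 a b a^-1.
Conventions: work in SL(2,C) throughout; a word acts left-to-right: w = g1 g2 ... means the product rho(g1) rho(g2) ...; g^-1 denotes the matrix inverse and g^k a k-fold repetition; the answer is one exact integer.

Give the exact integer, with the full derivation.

325130

rho(a^-1) = [[4, -1], [-3, 1]]
... * rho(b^-1) = [[1, 3], [1, 4]]  ->  [[3, 8], [-2, -5]]
... * rho(b^-1) = [[1, 3], [1, 4]]  ->  [[11, 41], [-7, -26]]
... * rho(a) = [[1, 1], [3, 4]]  ->  [[134, 175], [-85, -111]]
... * rho(a) = [[1, 1], [3, 4]]  ->  [[659, 834], [-418, -529]]
... * rho(b^-1) = [[1, 3], [1, 4]]  ->  [[1493, 5313], [-947, -3370]]
... * rho(a) = [[1, 1], [3, 4]]  ->  [[17432, 22745], [-11057, -14427]]
... * rho(b) = [[4, -3], [-1, 1]]  ->  [[46983, -29551], [-29801, 18744]]
... * rho(a^-1) = [[4, -1], [-3, 1]]  ->  [[276585, -76534], [-175436, 48545]]
tr = 276585 + 48545 = 325130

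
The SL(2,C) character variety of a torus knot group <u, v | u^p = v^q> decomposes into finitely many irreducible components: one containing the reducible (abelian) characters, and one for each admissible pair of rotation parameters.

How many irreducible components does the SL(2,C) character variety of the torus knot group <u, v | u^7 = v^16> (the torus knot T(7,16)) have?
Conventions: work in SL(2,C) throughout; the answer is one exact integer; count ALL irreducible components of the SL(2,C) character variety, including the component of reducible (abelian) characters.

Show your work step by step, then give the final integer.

46

Gamma = < u, v | u^7 = v^16 > (torus knot T(7,16)); the central element u^7 = v^16 acts as +I or -I in any irreducible SL(2,C) representation.
On an irreducible component, tr(u) is locked at 2*cos(pi*alpha/7) for some alpha in 1..6, and tr(v) at 2*cos(pi*beta/16) for some beta in 1..15.
The two central values (-1)^alpha I and (-1)^beta I must be the same matrix, so alpha and beta share a parity.
Enumerate parity-matched pairs: 3*8 odd-odd plus 3*7 even-even gives 45.
Total: 45 irreducible-character components + 1 reducible (abelian) component = 46.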